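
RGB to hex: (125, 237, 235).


R = 125 → 7D (hex)
G = 237 → ED (hex)
B = 235 → EB (hex)
Hex = #7DEDEB


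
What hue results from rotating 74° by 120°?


New hue = (H + rotation) mod 360
New hue = (74 + 120) mod 360
= 194 mod 360
= 194°


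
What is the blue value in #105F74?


Color: #105F74
R = 10 = 16
G = 5F = 95
B = 74 = 116
Blue = 116


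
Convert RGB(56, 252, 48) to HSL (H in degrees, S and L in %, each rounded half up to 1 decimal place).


Normalize: R'=56/255≈0.2196, G'=252/255≈0.9882, B'=48/255≈0.1882
Max=252/255, Min=48/255, Δ=Max-Min=204/255
L = (Max+Min)/2 = (252+48)/510 = 300/510 = 0.58823… → L = 58.8%
L > 0.5 → S = Δ/(2-Max-Min) = 204/(510-252-48) = 204/210 = 0.97142… → S = 97.1%
(the 1/255 factors cancel in S and H, so raw channel differences can be used)
Max is G' → H = 60 × ((B-R)/Δ + 2) = 60 × ((48-56)/204 + 2)
  -8/204 + 2 = -0.0392… + 2 = 1.9607…
  H = 60 × 1.9607… = 117.647…° → H = 117.6°
= HSL(117.6°, 97.1%, 58.8%)


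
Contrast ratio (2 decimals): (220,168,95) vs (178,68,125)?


Linearize each sRGB channel c=v/255: c/12.92 if c ≤ 0.04045 else ((c+0.055)/1.055)^2.4
L = 0.2126×R_lin + 0.7152×G_lin + 0.0722×B_lin
Color 1 (220,168,95):
  R=220: 220/255≈0.8627 > 0.04045 → ((0.8627+0.055)/1.055)^2.4 ≈ 0.71569
  G=168: 168/255≈0.6588 > 0.04045 → ((0.6588+0.055)/1.055)^2.4 ≈ 0.39157
  B=95: 95/255≈0.3725 > 0.04045 → ((0.3725+0.055)/1.055)^2.4 ≈ 0.11444
  L1 = 0.2126×0.71569 + 0.7152×0.39157 + 0.0722×0.11444 ≈ 0.44047
Color 2 (178,68,125):
  R=178: 178/255≈0.6980 > 0.04045 → ((0.6980+0.055)/1.055)^2.4 ≈ 0.44520
  G=68: 68/255≈0.2667 > 0.04045 → ((0.2667+0.055)/1.055)^2.4 ≈ 0.05781
  B=125: 125/255≈0.4902 > 0.04045 → ((0.4902+0.055)/1.055)^2.4 ≈ 0.20508
  L2 = 0.2126×0.44520 + 0.7152×0.05781 + 0.0722×0.20508 ≈ 0.15080
Lighter = 0.44047, Darker = 0.15080
Ratio = (L_lighter + 0.05) / (L_darker + 0.05)
Ratio = (0.44047 + 0.05) / (0.15080 + 0.05) = 0.49047 / 0.20080 ≈ 2.4426
Ratio ≈ 2.44:1


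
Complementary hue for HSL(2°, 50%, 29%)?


Complement = opposite side of color wheel = hue + 180°
H' = (2 + 180) mod 360 = 182°
S and L unchanged.
= HSL(182°, 50%, 29%)


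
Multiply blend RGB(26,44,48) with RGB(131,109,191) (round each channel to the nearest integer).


Multiply: C = A×B/255, rounded to nearest integer
R: 26×131/255 = 3406/255 ≈ 13.357 → 13
G: 44×109/255 = 4796/255 ≈ 18.808 → 19
B: 48×191/255 = 9168/255 ≈ 35.953 → 36
= RGB(13, 19, 36)


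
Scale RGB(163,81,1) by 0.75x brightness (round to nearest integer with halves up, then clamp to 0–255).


Multiply each channel by 0.75, round half up, clamp to [0, 255]
R: 163×0.75 = 122.25 → round → 122
G: 81×0.75 = 60.75 → round → 61
B: 1×0.75 = 0.75 → round → 1
= RGB(122, 61, 1)


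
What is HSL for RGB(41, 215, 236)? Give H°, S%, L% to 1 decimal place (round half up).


Normalize: R'=41/255≈0.1608, G'=215/255≈0.8431, B'=236/255≈0.9255
Max=236/255, Min=41/255, Δ=Max-Min=195/255
L = (Max+Min)/2 = (236+41)/510 = 277/510 = 0.54313… → L = 54.3%
L > 0.5 → S = Δ/(2-Max-Min) = 195/(510-236-41) = 195/233 = 0.83690… → S = 83.7%
(the 1/255 factors cancel in S and H, so raw channel differences can be used)
Max is B' → H = 60 × ((R-G)/Δ + 4) = 60 × ((41-215)/195 + 4)
  -174/195 + 4 = -0.8923… + 4 = 3.1076…
  H = 60 × 3.1076… = 186.461…° → H = 186.5°
= HSL(186.5°, 83.7%, 54.3%)


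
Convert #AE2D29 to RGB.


AE → 174 (R)
2D → 45 (G)
29 → 41 (B)
= RGB(174, 45, 41)


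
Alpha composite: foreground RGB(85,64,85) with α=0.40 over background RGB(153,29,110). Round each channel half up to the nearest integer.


C = α×F + (1-α)×B, with 1-α = 0.60
R: 0.40×85 + 0.60×153 = 34.00 + 91.80 = 125.80 → 126
G: 0.40×64 + 0.60×29 = 25.60 + 17.40 = 43.00 → 43
B: 0.40×85 + 0.60×110 = 34.00 + 66.00 = 100.00 → 100
= RGB(126, 43, 100)


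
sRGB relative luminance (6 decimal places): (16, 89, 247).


Linearize each channel (sRGB transfer function): c = v/255; c_lin = c/12.92 if c ≤ 0.04045, else ((c+0.055)/1.055)^2.4
  R: 16/255 ≈ 0.062745 > 0.04045 → ((0.062745+0.055)/1.055)^2.4 ≈ 0.005182
  G: 89/255 ≈ 0.349020 > 0.04045 → ((0.349020+0.055)/1.055)^2.4 ≈ 0.099899
  B: 247/255 ≈ 0.968627 > 0.04045 → ((0.968627+0.055)/1.055)^2.4 ≈ 0.930111
R_lin = 0.005182, G_lin = 0.099899, B_lin = 0.930111
L = 0.2126×R + 0.7152×G + 0.0722×B
L = 0.2126×0.005182 + 0.7152×0.099899 + 0.0722×0.930111
L ≈ 0.139703


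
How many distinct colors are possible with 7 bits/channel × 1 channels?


Total bits = 7 bits/channel × 1 channels = 7 bits
Distinct colors = 2^7
= 128 colors


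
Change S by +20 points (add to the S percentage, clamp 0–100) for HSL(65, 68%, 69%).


Original S = 68%
Adjustment = +20 percentage points
New S = 68 + (20) = 88
Clamp to [0, 100] → 88
= HSL(65°, 88%, 69%)


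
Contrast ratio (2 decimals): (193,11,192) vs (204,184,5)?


Linearize each sRGB channel c=v/255: c/12.92 if c ≤ 0.04045 else ((c+0.055)/1.055)^2.4
L = 0.2126×R_lin + 0.7152×G_lin + 0.0722×B_lin
Color 1 (193,11,192):
  R=193: 193/255≈0.7569 > 0.04045 → ((0.7569+0.055)/1.055)^2.4 ≈ 0.53328
  G=11: 11/255≈0.0431 > 0.04045 → ((0.0431+0.055)/1.055)^2.4 ≈ 0.00335
  B=192: 192/255≈0.7529 > 0.04045 → ((0.7529+0.055)/1.055)^2.4 ≈ 0.52712
  L1 = 0.2126×0.53328 + 0.7152×0.00335 + 0.0722×0.52712 ≈ 0.15383
Color 2 (204,184,5):
  R=204: 204/255≈0.8000 > 0.04045 → ((0.8000+0.055)/1.055)^2.4 ≈ 0.60383
  G=184: 184/255≈0.7216 > 0.04045 → ((0.7216+0.055)/1.055)^2.4 ≈ 0.47932
  B=5: 5/255≈0.0196 ≤ 0.04045 → 0.0196/12.92 ≈ 0.00152
  L2 = 0.2126×0.60383 + 0.7152×0.47932 + 0.0722×0.00152 ≈ 0.47129
Lighter = 0.47129, Darker = 0.15383
Ratio = (L_lighter + 0.05) / (L_darker + 0.05)
Ratio = (0.47129 + 0.05) / (0.15383 + 0.05) = 0.52129 / 0.20383 ≈ 2.5575
Ratio ≈ 2.56:1


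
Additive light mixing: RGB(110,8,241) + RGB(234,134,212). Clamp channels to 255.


Additive: each channel = min(255, C₁+C₂)
R: 110+234 = 344 → 255
G: 8+134 = 142 → 142
B: 241+212 = 453 → 255
= RGB(255, 142, 255)


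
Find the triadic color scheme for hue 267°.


Triadic: equally spaced at 120° intervals
H1 = 267°
H2 = (267 + 120) mod 360 = 27°
H3 = (267 + 240) mod 360 = 147°
Triadic = 267°, 27°, 147°


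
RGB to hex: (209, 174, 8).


R = 209 → D1 (hex)
G = 174 → AE (hex)
B = 8 → 08 (hex)
Hex = #D1AE08


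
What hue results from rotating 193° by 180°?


New hue = (H + rotation) mod 360
New hue = (193 + 180) mod 360
= 373 mod 360
= 13°


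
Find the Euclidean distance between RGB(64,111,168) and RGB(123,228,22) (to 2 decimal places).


d = √[(R₁-R₂)² + (G₁-G₂)² + (B₁-B₂)²]
d = √[(64-123)² + (111-228)² + (168-22)²]
d = √[3481 + 13689 + 21316]
d = √38486
d ≈ 196.18


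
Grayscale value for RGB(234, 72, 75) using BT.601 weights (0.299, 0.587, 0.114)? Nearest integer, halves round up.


Gray = 0.299×R + 0.587×G + 0.114×B
Gray = 0.299×234 + 0.587×72 + 0.114×75
Gray = 69.966 + 42.264 + 8.550
Gray = 120.780 → round half up → 121
Gray = 121


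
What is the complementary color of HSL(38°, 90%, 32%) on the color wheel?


Complement = opposite side of color wheel = hue + 180°
H' = (38 + 180) mod 360 = 218°
S and L unchanged.
= HSL(218°, 90%, 32%)


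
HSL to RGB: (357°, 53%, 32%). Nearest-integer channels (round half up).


H=357°, S=0.53, L=0.32
C = (1-|2L-1|)×S = (1-|-0.36|)×0.53 = 0.3392
H' = H/60 = 357/60 ≈ 5.9500; X = C×(1-|H' mod 2 - 1|) = 0.01696
m = L - C/2 = 0.32 - 0.1696 = 0.1504
Sector ⌊H'⌋ = 5 → (R',G',B') = (0.3392, 0.0, 0.01696)
RGB = ((R'+m)×255, (G'+m)×255, (B'+m)×255) = (124.848, 38.352, 42.6768)
Round half up → RGB(125, 38, 43)


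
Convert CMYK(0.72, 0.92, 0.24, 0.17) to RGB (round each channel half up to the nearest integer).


R = 255 × (1-C) × (1-K) = 255 × 0.28 × 0.83 = 59.262 → 59
G = 255 × (1-M) × (1-K) = 255 × 0.08 × 0.83 = 16.932 → 17
B = 255 × (1-Y) × (1-K) = 255 × 0.76 × 0.83 = 160.854 → 161
= RGB(59, 17, 161)


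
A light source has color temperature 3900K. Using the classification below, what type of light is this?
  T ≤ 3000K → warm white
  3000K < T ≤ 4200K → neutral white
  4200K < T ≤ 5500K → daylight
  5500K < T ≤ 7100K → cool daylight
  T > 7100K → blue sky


Temperature: 3900K
3000K < 3900K ≤ 4200K → neutral white
Classification: neutral white


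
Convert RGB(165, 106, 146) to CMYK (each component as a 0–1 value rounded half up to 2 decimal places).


R'=165/255≈0.6471, G'=106/255≈0.4157, B'=146/255≈0.5725
K = 1 - max(R',G',B') = 1 - 165/255 = 90/255 = 0.35294… → 0.35
(1-R'-K)/(1-K) simplifies to (max-R)/max with max = 165:
C = (165-165)/165 = 0/165 = 0 → 0.00
M = (165-106)/165 = 59/165 = 0.35757… → 0.36
Y = (165-146)/165 = 19/165 = 0.11515… → 0.12
= CMYK(0.00, 0.36, 0.12, 0.35)


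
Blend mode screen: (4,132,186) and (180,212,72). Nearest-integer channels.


Screen: C = 255 - (255-A)×(255-B)/255, rounded to nearest integer
R: 255 - (255-4)×(255-180)/255 = 255 - 18825/255 ≈ 255 - 73.824 = 181.176 → 181
G: 255 - (255-132)×(255-212)/255 = 255 - 5289/255 ≈ 255 - 20.741 = 234.259 → 234
B: 255 - (255-186)×(255-72)/255 = 255 - 12627/255 ≈ 255 - 49.518 = 205.482 → 205
= RGB(181, 234, 205)


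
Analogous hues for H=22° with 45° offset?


Base hue: 22°
Left analog: (22 - 45) mod 360 = 337°
Right analog: (22 + 45) mod 360 = 67°
Analogous hues = 337° and 67°


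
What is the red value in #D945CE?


Color: #D945CE
R = D9 = 217
G = 45 = 69
B = CE = 206
Red = 217


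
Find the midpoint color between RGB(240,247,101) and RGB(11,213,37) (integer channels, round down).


Midpoint: each channel = ⌊(C₁+C₂)/2⌋
R: ⌊(240+11)/2⌋ = 125
G: ⌊(247+213)/2⌋ = 230
B: ⌊(101+37)/2⌋ = 69
= RGB(125, 230, 69)


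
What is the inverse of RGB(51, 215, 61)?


Invert: (255-R, 255-G, 255-B)
R: 255-51 = 204
G: 255-215 = 40
B: 255-61 = 194
= RGB(204, 40, 194)


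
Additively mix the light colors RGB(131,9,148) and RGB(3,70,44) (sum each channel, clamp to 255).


Additive: each channel = min(255, C₁+C₂)
R: 131+3 = 134 → 134
G: 9+70 = 79 → 79
B: 148+44 = 192 → 192
= RGB(134, 79, 192)


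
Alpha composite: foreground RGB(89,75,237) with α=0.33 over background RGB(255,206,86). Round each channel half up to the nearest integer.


C = α×F + (1-α)×B, with 1-α = 0.67
R: 0.33×89 + 0.67×255 = 29.37 + 170.85 = 200.22 → 200
G: 0.33×75 + 0.67×206 = 24.75 + 138.02 = 162.77 → 163
B: 0.33×237 + 0.67×86 = 78.21 + 57.62 = 135.83 → 136
= RGB(200, 163, 136)


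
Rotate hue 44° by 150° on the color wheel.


New hue = (H + rotation) mod 360
New hue = (44 + 150) mod 360
= 194 mod 360
= 194°


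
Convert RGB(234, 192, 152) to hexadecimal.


R = 234 → EA (hex)
G = 192 → C0 (hex)
B = 152 → 98 (hex)
Hex = #EAC098


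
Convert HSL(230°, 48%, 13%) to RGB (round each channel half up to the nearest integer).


H=230°, S=0.48, L=0.13
C = (1-|2L-1|)×S = (1-|-0.74|)×0.48 = 0.1248
H' = H/60 = 230/60 ≈ 3.8333; X = C×(1-|H' mod 2 - 1|) = 0.0208
m = L - C/2 = 0.13 - 0.0624 = 0.0676
Sector ⌊H'⌋ = 3 → (R',G',B') = (0.0, 0.0208, 0.1248)
RGB = ((R'+m)×255, (G'+m)×255, (B'+m)×255) = (17.238, 22.542, 49.062)
Round half up → RGB(17, 23, 49)


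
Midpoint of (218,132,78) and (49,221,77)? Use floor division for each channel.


Midpoint: each channel = ⌊(C₁+C₂)/2⌋
R: ⌊(218+49)/2⌋ = 133
G: ⌊(132+221)/2⌋ = 176
B: ⌊(78+77)/2⌋ = 77
= RGB(133, 176, 77)


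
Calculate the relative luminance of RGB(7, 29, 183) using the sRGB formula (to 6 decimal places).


Linearize each channel (sRGB transfer function): c = v/255; c_lin = c/12.92 if c ≤ 0.04045, else ((c+0.055)/1.055)^2.4
  R: 7/255 ≈ 0.027451 ≤ 0.04045 → 0.027451/12.92 ≈ 0.002125
  G: 29/255 ≈ 0.113725 > 0.04045 → ((0.113725+0.055)/1.055)^2.4 ≈ 0.012286
  B: 183/255 ≈ 0.717647 > 0.04045 → ((0.717647+0.055)/1.055)^2.4 ≈ 0.473531
R_lin = 0.002125, G_lin = 0.012286, B_lin = 0.473531
L = 0.2126×R + 0.7152×G + 0.0722×B
L = 0.2126×0.002125 + 0.7152×0.012286 + 0.0722×0.473531
L ≈ 0.043428


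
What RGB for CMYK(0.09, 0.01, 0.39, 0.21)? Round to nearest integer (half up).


R = 255 × (1-C) × (1-K) = 255 × 0.91 × 0.79 = 183.3195 → 183
G = 255 × (1-M) × (1-K) = 255 × 0.99 × 0.79 = 199.4355 → 199
B = 255 × (1-Y) × (1-K) = 255 × 0.61 × 0.79 = 122.8845 → 123
= RGB(183, 199, 123)


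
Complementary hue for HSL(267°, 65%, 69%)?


Complement = opposite side of color wheel = hue + 180°
H' = (267 + 180) mod 360 = 87°
S and L unchanged.
= HSL(87°, 65%, 69%)


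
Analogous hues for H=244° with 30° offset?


Base hue: 244°
Left analog: (244 - 30) mod 360 = 214°
Right analog: (244 + 30) mod 360 = 274°
Analogous hues = 214° and 274°


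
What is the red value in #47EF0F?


Color: #47EF0F
R = 47 = 71
G = EF = 239
B = 0F = 15
Red = 71


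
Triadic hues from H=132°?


Triadic: equally spaced at 120° intervals
H1 = 132°
H2 = (132 + 120) mod 360 = 252°
H3 = (132 + 240) mod 360 = 12°
Triadic = 132°, 252°, 12°


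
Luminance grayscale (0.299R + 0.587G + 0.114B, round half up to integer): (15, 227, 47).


Gray = 0.299×R + 0.587×G + 0.114×B
Gray = 0.299×15 + 0.587×227 + 0.114×47
Gray = 4.485 + 133.249 + 5.358
Gray = 143.092 → round half up → 143
Gray = 143


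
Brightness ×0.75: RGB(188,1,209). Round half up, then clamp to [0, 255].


Multiply each channel by 0.75, round half up, clamp to [0, 255]
R: 188×0.75 = 141
G: 1×0.75 = 0.75 → round → 1
B: 209×0.75 = 156.75 → round → 157
= RGB(141, 1, 157)


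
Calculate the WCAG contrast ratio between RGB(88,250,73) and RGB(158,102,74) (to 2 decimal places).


Linearize each sRGB channel c=v/255: c/12.92 if c ≤ 0.04045 else ((c+0.055)/1.055)^2.4
L = 0.2126×R_lin + 0.7152×G_lin + 0.0722×B_lin
Color 1 (88,250,73):
  R=88: 88/255≈0.3451 > 0.04045 → ((0.3451+0.055)/1.055)^2.4 ≈ 0.09759
  G=250: 250/255≈0.9804 > 0.04045 → ((0.9804+0.055)/1.055)^2.4 ≈ 0.95597
  B=73: 73/255≈0.2863 > 0.04045 → ((0.2863+0.055)/1.055)^2.4 ≈ 0.06663
  L1 = 0.2126×0.09759 + 0.7152×0.95597 + 0.0722×0.06663 ≈ 0.70927
Color 2 (158,102,74):
  R=158: 158/255≈0.6196 > 0.04045 → ((0.6196+0.055)/1.055)^2.4 ≈ 0.34191
  G=102: 102/255≈0.4000 > 0.04045 → ((0.4000+0.055)/1.055)^2.4 ≈ 0.13287
  B=74: 74/255≈0.2902 > 0.04045 → ((0.2902+0.055)/1.055)^2.4 ≈ 0.06848
  L2 = 0.2126×0.34191 + 0.7152×0.13287 + 0.0722×0.06848 ≈ 0.17266
Lighter = 0.70927, Darker = 0.17266
Ratio = (L_lighter + 0.05) / (L_darker + 0.05)
Ratio = (0.70927 + 0.05) / (0.17266 + 0.05) = 0.75927 / 0.22266 ≈ 3.4100
Ratio ≈ 3.41:1


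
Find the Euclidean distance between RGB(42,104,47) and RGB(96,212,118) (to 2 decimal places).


d = √[(R₁-R₂)² + (G₁-G₂)² + (B₁-B₂)²]
d = √[(42-96)² + (104-212)² + (47-118)²]
d = √[2916 + 11664 + 5041]
d = √19621
d ≈ 140.07


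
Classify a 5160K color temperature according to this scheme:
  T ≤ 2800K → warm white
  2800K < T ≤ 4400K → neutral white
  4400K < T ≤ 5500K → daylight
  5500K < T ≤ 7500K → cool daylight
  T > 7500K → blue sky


Temperature: 5160K
4400K < 5160K ≤ 5500K → daylight
Classification: daylight


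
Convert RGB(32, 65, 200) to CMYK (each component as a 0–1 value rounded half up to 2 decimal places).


R'=32/255≈0.1255, G'=65/255≈0.2549, B'=200/255≈0.7843
K = 1 - max(R',G',B') = 1 - 200/255 = 55/255 = 0.21568… → 0.22
(1-R'-K)/(1-K) simplifies to (max-R)/max with max = 200:
C = (200-32)/200 = 168/200 = 0.84 → 0.84
M = (200-65)/200 = 135/200 = 0.675 → 0.68
Y = (200-200)/200 = 0/200 = 0 → 0.00
= CMYK(0.84, 0.68, 0.00, 0.22)


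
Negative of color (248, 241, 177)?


Invert: (255-R, 255-G, 255-B)
R: 255-248 = 7
G: 255-241 = 14
B: 255-177 = 78
= RGB(7, 14, 78)


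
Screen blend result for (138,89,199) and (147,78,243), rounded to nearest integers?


Screen: C = 255 - (255-A)×(255-B)/255, rounded to nearest integer
R: 255 - (255-138)×(255-147)/255 = 255 - 12636/255 ≈ 255 - 49.553 = 205.447 → 205
G: 255 - (255-89)×(255-78)/255 = 255 - 29382/255 ≈ 255 - 115.224 = 139.776 → 140
B: 255 - (255-199)×(255-243)/255 = 255 - 672/255 ≈ 255 - 2.635 = 252.365 → 252
= RGB(205, 140, 252)


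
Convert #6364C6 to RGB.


63 → 99 (R)
64 → 100 (G)
C6 → 198 (B)
= RGB(99, 100, 198)


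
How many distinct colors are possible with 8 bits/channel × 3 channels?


Total bits = 8 bits/channel × 3 channels = 24 bits
Distinct colors = 2^24
= 16,777,216 colors


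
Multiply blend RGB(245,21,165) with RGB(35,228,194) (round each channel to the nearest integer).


Multiply: C = A×B/255, rounded to nearest integer
R: 245×35/255 = 8575/255 ≈ 33.627 → 34
G: 21×228/255 = 4788/255 ≈ 18.776 → 19
B: 165×194/255 = 32010/255 ≈ 125.529 → 126
= RGB(34, 19, 126)


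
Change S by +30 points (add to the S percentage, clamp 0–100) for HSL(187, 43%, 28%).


Original S = 43%
Adjustment = +30 percentage points
New S = 43 + (30) = 73
Clamp to [0, 100] → 73
= HSL(187°, 73%, 28%)


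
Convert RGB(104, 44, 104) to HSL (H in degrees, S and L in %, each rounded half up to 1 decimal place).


Normalize: R'=104/255≈0.4078, G'=44/255≈0.1725, B'=104/255≈0.4078
Max=104/255, Min=44/255, Δ=Max-Min=60/255
L = (Max+Min)/2 = (104+44)/510 = 148/510 = 0.29019… → L = 29.0%
L ≤ 0.5 → S = Δ/(Max+Min) = 60/(104+44) = 60/148 = 0.40540… → S = 40.5%
(the 1/255 factors cancel in S and H, so raw channel differences can be used)
Max is R' → H = 60 × (((G-B)/Δ) mod 6) = 60 × (((44-104)/60) mod 6)
  (-60)/60 = -1; negative, so add 6 → 5
  H = 60 × 5 = 300° → H = 300.0°
= HSL(300.0°, 40.5%, 29.0%)


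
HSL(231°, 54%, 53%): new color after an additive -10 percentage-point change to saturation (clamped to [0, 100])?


Original S = 54%
Adjustment = -10 percentage points
New S = 54 + (-10) = 44
Clamp to [0, 100] → 44
= HSL(231°, 44%, 53%)


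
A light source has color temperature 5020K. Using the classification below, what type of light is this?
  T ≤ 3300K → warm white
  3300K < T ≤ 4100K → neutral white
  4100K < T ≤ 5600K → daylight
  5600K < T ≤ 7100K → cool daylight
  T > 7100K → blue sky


Temperature: 5020K
4100K < 5020K ≤ 5600K → daylight
Classification: daylight


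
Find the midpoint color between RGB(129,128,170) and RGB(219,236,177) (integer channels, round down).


Midpoint: each channel = ⌊(C₁+C₂)/2⌋
R: ⌊(129+219)/2⌋ = 174
G: ⌊(128+236)/2⌋ = 182
B: ⌊(170+177)/2⌋ = 173
= RGB(174, 182, 173)


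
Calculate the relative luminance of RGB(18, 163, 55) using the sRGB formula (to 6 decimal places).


Linearize each channel (sRGB transfer function): c = v/255; c_lin = c/12.92 if c ≤ 0.04045, else ((c+0.055)/1.055)^2.4
  R: 18/255 ≈ 0.070588 > 0.04045 → ((0.070588+0.055)/1.055)^2.4 ≈ 0.006049
  G: 163/255 ≈ 0.639216 > 0.04045 → ((0.639216+0.055)/1.055)^2.4 ≈ 0.366253
  B: 55/255 ≈ 0.215686 > 0.04045 → ((0.215686+0.055)/1.055)^2.4 ≈ 0.038204
R_lin = 0.006049, G_lin = 0.366253, B_lin = 0.038204
L = 0.2126×R + 0.7152×G + 0.0722×B
L = 0.2126×0.006049 + 0.7152×0.366253 + 0.0722×0.038204
L ≈ 0.265988


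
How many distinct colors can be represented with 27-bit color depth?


Colors = 2^bits = 2^27
= 134,217,728 colors


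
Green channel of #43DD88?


Color: #43DD88
R = 43 = 67
G = DD = 221
B = 88 = 136
Green = 221


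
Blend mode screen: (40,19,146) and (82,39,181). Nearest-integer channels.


Screen: C = 255 - (255-A)×(255-B)/255, rounded to nearest integer
R: 255 - (255-40)×(255-82)/255 = 255 - 37195/255 ≈ 255 - 145.863 = 109.137 → 109
G: 255 - (255-19)×(255-39)/255 = 255 - 50976/255 ≈ 255 - 199.906 = 55.094 → 55
B: 255 - (255-146)×(255-181)/255 = 255 - 8066/255 ≈ 255 - 31.631 = 223.369 → 223
= RGB(109, 55, 223)


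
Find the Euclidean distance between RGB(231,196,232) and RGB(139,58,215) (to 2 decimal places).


d = √[(R₁-R₂)² + (G₁-G₂)² + (B₁-B₂)²]
d = √[(231-139)² + (196-58)² + (232-215)²]
d = √[8464 + 19044 + 289]
d = √27797
d ≈ 166.72


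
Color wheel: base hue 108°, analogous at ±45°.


Base hue: 108°
Left analog: (108 - 45) mod 360 = 63°
Right analog: (108 + 45) mod 360 = 153°
Analogous hues = 63° and 153°


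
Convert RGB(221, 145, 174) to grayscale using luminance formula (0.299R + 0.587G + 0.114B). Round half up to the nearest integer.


Gray = 0.299×R + 0.587×G + 0.114×B
Gray = 0.299×221 + 0.587×145 + 0.114×174
Gray = 66.079 + 85.115 + 19.836
Gray = 171.030 → round half up → 171
Gray = 171


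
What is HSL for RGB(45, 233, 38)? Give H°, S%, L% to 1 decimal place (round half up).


Normalize: R'=45/255≈0.1765, G'=233/255≈0.9137, B'=38/255≈0.1490
Max=233/255, Min=38/255, Δ=Max-Min=195/255
L = (Max+Min)/2 = (233+38)/510 = 271/510 = 0.53137… → L = 53.1%
L > 0.5 → S = Δ/(2-Max-Min) = 195/(510-233-38) = 195/239 = 0.81589… → S = 81.6%
(the 1/255 factors cancel in S and H, so raw channel differences can be used)
Max is G' → H = 60 × ((B-R)/Δ + 2) = 60 × ((38-45)/195 + 2)
  -7/195 + 2 = -0.0358… + 2 = 1.9641…
  H = 60 × 1.9641… = 117.846…° → H = 117.8°
= HSL(117.8°, 81.6%, 53.1%)


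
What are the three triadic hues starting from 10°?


Triadic: equally spaced at 120° intervals
H1 = 10°
H2 = (10 + 120) mod 360 = 130°
H3 = (10 + 240) mod 360 = 250°
Triadic = 10°, 130°, 250°


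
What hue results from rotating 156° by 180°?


New hue = (H + rotation) mod 360
New hue = (156 + 180) mod 360
= 336 mod 360
= 336°


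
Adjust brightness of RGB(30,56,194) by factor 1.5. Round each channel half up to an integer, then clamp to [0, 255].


Multiply each channel by 1.5, round half up, clamp to [0, 255]
R: 30×1.5 = 45
G: 56×1.5 = 84
B: 194×1.5 = 291 → clamp → 255
= RGB(45, 84, 255)


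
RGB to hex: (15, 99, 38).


R = 15 → 0F (hex)
G = 99 → 63 (hex)
B = 38 → 26 (hex)
Hex = #0F6326


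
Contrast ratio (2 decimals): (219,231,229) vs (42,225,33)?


Linearize each sRGB channel c=v/255: c/12.92 if c ≤ 0.04045 else ((c+0.055)/1.055)^2.4
L = 0.2126×R_lin + 0.7152×G_lin + 0.0722×B_lin
Color 1 (219,231,229):
  R=219: 219/255≈0.8588 > 0.04045 → ((0.8588+0.055)/1.055)^2.4 ≈ 0.70838
  G=231: 231/255≈0.9059 > 0.04045 → ((0.9059+0.055)/1.055)^2.4 ≈ 0.79910
  B=229: 229/255≈0.8980 > 0.04045 → ((0.8980+0.055)/1.055)^2.4 ≈ 0.78354
  L1 = 0.2126×0.70838 + 0.7152×0.79910 + 0.0722×0.78354 ≈ 0.77869
Color 2 (42,225,33):
  R=42: 42/255≈0.1647 > 0.04045 → ((0.1647+0.055)/1.055)^2.4 ≈ 0.02315
  G=225: 225/255≈0.8824 > 0.04045 → ((0.8824+0.055)/1.055)^2.4 ≈ 0.75294
  B=33: 33/255≈0.1294 > 0.04045 → ((0.1294+0.055)/1.055)^2.4 ≈ 0.01521
  L2 = 0.2126×0.02315 + 0.7152×0.75294 + 0.0722×0.01521 ≈ 0.54452
Lighter = 0.77869, Darker = 0.54452
Ratio = (L_lighter + 0.05) / (L_darker + 0.05)
Ratio = (0.77869 + 0.05) / (0.54452 + 0.05) = 0.82869 / 0.59452 ≈ 1.3939
Ratio ≈ 1.39:1


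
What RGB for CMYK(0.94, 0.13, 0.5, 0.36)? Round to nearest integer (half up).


R = 255 × (1-C) × (1-K) = 255 × 0.06 × 0.64 = 9.792 → 10
G = 255 × (1-M) × (1-K) = 255 × 0.87 × 0.64 = 141.984 → 142
B = 255 × (1-Y) × (1-K) = 255 × 0.50 × 0.64 = 81.6 → 82
= RGB(10, 142, 82)


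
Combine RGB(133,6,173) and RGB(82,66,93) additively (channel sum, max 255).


Additive: each channel = min(255, C₁+C₂)
R: 133+82 = 215 → 215
G: 6+66 = 72 → 72
B: 173+93 = 266 → 255
= RGB(215, 72, 255)


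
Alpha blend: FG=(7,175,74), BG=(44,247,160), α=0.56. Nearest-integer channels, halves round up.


C = α×F + (1-α)×B, with 1-α = 0.44
R: 0.56×7 + 0.44×44 = 3.92 + 19.36 = 23.28 → 23
G: 0.56×175 + 0.44×247 = 98.00 + 108.68 = 206.68 → 207
B: 0.56×74 + 0.44×160 = 41.44 + 70.40 = 111.84 → 112
= RGB(23, 207, 112)


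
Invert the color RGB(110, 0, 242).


Invert: (255-R, 255-G, 255-B)
R: 255-110 = 145
G: 255-0 = 255
B: 255-242 = 13
= RGB(145, 255, 13)


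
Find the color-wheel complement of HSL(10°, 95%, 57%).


Complement = opposite side of color wheel = hue + 180°
H' = (10 + 180) mod 360 = 190°
S and L unchanged.
= HSL(190°, 95%, 57%)


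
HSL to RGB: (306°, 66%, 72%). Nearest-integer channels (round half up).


H=306°, S=0.66, L=0.72
C = (1-|2L-1|)×S = (1-|0.44|)×0.66 = 0.3696
H' = H/60 = 306/60 ≈ 5.1000; X = C×(1-|H' mod 2 - 1|) = 0.33264
m = L - C/2 = 0.72 - 0.1848 = 0.5352
Sector ⌊H'⌋ = 5 → (R',G',B') = (0.3696, 0.0, 0.33264)
RGB = ((R'+m)×255, (G'+m)×255, (B'+m)×255) = (230.724, 136.476, 221.2992)
Round half up → RGB(231, 136, 221)


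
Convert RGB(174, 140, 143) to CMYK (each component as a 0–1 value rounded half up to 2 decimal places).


R'=174/255≈0.6824, G'=140/255≈0.5490, B'=143/255≈0.5608
K = 1 - max(R',G',B') = 1 - 174/255 = 81/255 = 0.31764… → 0.32
(1-R'-K)/(1-K) simplifies to (max-R)/max with max = 174:
C = (174-174)/174 = 0/174 = 0 → 0.00
M = (174-140)/174 = 34/174 = 0.19540… → 0.20
Y = (174-143)/174 = 31/174 = 0.17816… → 0.18
= CMYK(0.00, 0.20, 0.18, 0.32)


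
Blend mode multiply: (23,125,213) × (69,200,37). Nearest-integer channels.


Multiply: C = A×B/255, rounded to nearest integer
R: 23×69/255 = 1587/255 ≈ 6.224 → 6
G: 125×200/255 = 25000/255 ≈ 98.039 → 98
B: 213×37/255 = 7881/255 ≈ 30.906 → 31
= RGB(6, 98, 31)


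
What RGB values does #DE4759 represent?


DE → 222 (R)
47 → 71 (G)
59 → 89 (B)
= RGB(222, 71, 89)


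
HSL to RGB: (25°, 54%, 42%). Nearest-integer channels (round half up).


H=25°, S=0.54, L=0.42
C = (1-|2L-1|)×S = (1-|-0.16|)×0.54 = 0.4536
H' = H/60 = 25/60 ≈ 0.4167; X = C×(1-|H' mod 2 - 1|) = 0.189
m = L - C/2 = 0.42 - 0.2268 = 0.1932
Sector ⌊H'⌋ = 0 → (R',G',B') = (0.4536, 0.189, 0.0)
RGB = ((R'+m)×255, (G'+m)×255, (B'+m)×255) = (164.934, 97.461, 49.266)
Round half up → RGB(165, 97, 49)


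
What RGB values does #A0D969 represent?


A0 → 160 (R)
D9 → 217 (G)
69 → 105 (B)
= RGB(160, 217, 105)


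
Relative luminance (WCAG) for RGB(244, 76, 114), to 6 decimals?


Linearize each channel (sRGB transfer function): c = v/255; c_lin = c/12.92 if c ≤ 0.04045, else ((c+0.055)/1.055)^2.4
  R: 244/255 ≈ 0.956863 > 0.04045 → ((0.956863+0.055)/1.055)^2.4 ≈ 0.904661
  G: 76/255 ≈ 0.298039 > 0.04045 → ((0.298039+0.055)/1.055)^2.4 ≈ 0.072272
  B: 114/255 ≈ 0.447059 > 0.04045 → ((0.447059+0.055)/1.055)^2.4 ≈ 0.168269
R_lin = 0.904661, G_lin = 0.072272, B_lin = 0.168269
L = 0.2126×R + 0.7152×G + 0.0722×B
L = 0.2126×0.904661 + 0.7152×0.072272 + 0.0722×0.168269
L ≈ 0.256169


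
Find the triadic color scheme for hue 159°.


Triadic: equally spaced at 120° intervals
H1 = 159°
H2 = (159 + 120) mod 360 = 279°
H3 = (159 + 240) mod 360 = 39°
Triadic = 159°, 279°, 39°


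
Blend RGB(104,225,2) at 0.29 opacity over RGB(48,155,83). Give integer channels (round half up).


C = α×F + (1-α)×B, with 1-α = 0.71
R: 0.29×104 + 0.71×48 = 30.16 + 34.08 = 64.24 → 64
G: 0.29×225 + 0.71×155 = 65.25 + 110.05 = 175.30 → 175
B: 0.29×2 + 0.71×83 = 0.58 + 58.93 = 59.51 → 60
= RGB(64, 175, 60)


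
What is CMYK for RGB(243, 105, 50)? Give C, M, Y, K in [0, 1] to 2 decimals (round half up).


R'=243/255≈0.9529, G'=105/255≈0.4118, B'=50/255≈0.1961
K = 1 - max(R',G',B') = 1 - 243/255 = 12/255 = 0.04705… → 0.05
(1-R'-K)/(1-K) simplifies to (max-R)/max with max = 243:
C = (243-243)/243 = 0/243 = 0 → 0.00
M = (243-105)/243 = 138/243 = 0.56790… → 0.57
Y = (243-50)/243 = 193/243 = 0.79423… → 0.79
= CMYK(0.00, 0.57, 0.79, 0.05)


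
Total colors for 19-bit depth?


Colors = 2^bits = 2^19
= 524,288 colors


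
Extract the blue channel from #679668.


Color: #679668
R = 67 = 103
G = 96 = 150
B = 68 = 104
Blue = 104


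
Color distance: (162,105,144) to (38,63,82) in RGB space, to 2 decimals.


d = √[(R₁-R₂)² + (G₁-G₂)² + (B₁-B₂)²]
d = √[(162-38)² + (105-63)² + (144-82)²]
d = √[15376 + 1764 + 3844]
d = √20984
d ≈ 144.86


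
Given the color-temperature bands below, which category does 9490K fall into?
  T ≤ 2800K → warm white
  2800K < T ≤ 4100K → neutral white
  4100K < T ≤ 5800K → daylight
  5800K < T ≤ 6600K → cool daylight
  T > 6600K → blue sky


Temperature: 9490K
9490K > 6600K → blue sky
Classification: blue sky


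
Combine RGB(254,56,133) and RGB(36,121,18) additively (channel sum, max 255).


Additive: each channel = min(255, C₁+C₂)
R: 254+36 = 290 → 255
G: 56+121 = 177 → 177
B: 133+18 = 151 → 151
= RGB(255, 177, 151)


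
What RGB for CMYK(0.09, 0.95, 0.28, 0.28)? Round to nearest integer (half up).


R = 255 × (1-C) × (1-K) = 255 × 0.91 × 0.72 = 167.076 → 167
G = 255 × (1-M) × (1-K) = 255 × 0.05 × 0.72 = 9.18 → 9
B = 255 × (1-Y) × (1-K) = 255 × 0.72 × 0.72 = 132.192 → 132
= RGB(167, 9, 132)


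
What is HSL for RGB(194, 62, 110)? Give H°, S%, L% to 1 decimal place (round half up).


Normalize: R'=194/255≈0.7608, G'=62/255≈0.2431, B'=110/255≈0.4314
Max=194/255, Min=62/255, Δ=Max-Min=132/255
L = (Max+Min)/2 = (194+62)/510 = 256/510 = 0.50196… → L = 50.2%
L > 0.5 → S = Δ/(2-Max-Min) = 132/(510-194-62) = 132/254 = 0.51968… → S = 52.0%
(the 1/255 factors cancel in S and H, so raw channel differences can be used)
Max is R' → H = 60 × (((G-B)/Δ) mod 6) = 60 × (((62-110)/132) mod 6)
  (-48)/132 = -0.3636…; negative, so add 6 → 5.6363…
  H = 60 × 5.6363… = 338.181…° → H = 338.2°
= HSL(338.2°, 52.0%, 50.2%)


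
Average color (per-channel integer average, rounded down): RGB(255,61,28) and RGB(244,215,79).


Midpoint: each channel = ⌊(C₁+C₂)/2⌋
R: ⌊(255+244)/2⌋ = 249
G: ⌊(61+215)/2⌋ = 138
B: ⌊(28+79)/2⌋ = 53
= RGB(249, 138, 53)


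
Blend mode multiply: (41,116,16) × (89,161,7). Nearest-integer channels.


Multiply: C = A×B/255, rounded to nearest integer
R: 41×89/255 = 3649/255 ≈ 14.310 → 14
G: 116×161/255 = 18676/255 ≈ 73.239 → 73
B: 16×7/255 = 112/255 ≈ 0.439 → 0
= RGB(14, 73, 0)


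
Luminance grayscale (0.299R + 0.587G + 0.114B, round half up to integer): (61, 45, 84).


Gray = 0.299×R + 0.587×G + 0.114×B
Gray = 0.299×61 + 0.587×45 + 0.114×84
Gray = 18.239 + 26.415 + 9.576
Gray = 54.230 → round half up → 54
Gray = 54


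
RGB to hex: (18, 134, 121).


R = 18 → 12 (hex)
G = 134 → 86 (hex)
B = 121 → 79 (hex)
Hex = #128679


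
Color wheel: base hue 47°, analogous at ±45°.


Base hue: 47°
Left analog: (47 - 45) mod 360 = 2°
Right analog: (47 + 45) mod 360 = 92°
Analogous hues = 2° and 92°


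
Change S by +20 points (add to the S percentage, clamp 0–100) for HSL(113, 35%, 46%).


Original S = 35%
Adjustment = +20 percentage points
New S = 35 + (20) = 55
Clamp to [0, 100] → 55
= HSL(113°, 55%, 46%)


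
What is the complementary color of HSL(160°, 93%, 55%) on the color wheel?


Complement = opposite side of color wheel = hue + 180°
H' = (160 + 180) mod 360 = 340°
S and L unchanged.
= HSL(340°, 93%, 55%)


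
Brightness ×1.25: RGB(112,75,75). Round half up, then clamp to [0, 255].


Multiply each channel by 1.25, round half up, clamp to [0, 255]
R: 112×1.25 = 140
G: 75×1.25 = 93.75 → round → 94
B: 75×1.25 = 93.75 → round → 94
= RGB(140, 94, 94)


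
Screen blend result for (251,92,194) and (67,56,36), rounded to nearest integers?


Screen: C = 255 - (255-A)×(255-B)/255, rounded to nearest integer
R: 255 - (255-251)×(255-67)/255 = 255 - 752/255 ≈ 255 - 2.949 = 252.051 → 252
G: 255 - (255-92)×(255-56)/255 = 255 - 32437/255 ≈ 255 - 127.204 = 127.796 → 128
B: 255 - (255-194)×(255-36)/255 = 255 - 13359/255 ≈ 255 - 52.388 = 202.612 → 203
= RGB(252, 128, 203)


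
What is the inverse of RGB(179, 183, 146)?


Invert: (255-R, 255-G, 255-B)
R: 255-179 = 76
G: 255-183 = 72
B: 255-146 = 109
= RGB(76, 72, 109)


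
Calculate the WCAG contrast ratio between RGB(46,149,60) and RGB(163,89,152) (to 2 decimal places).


Linearize each sRGB channel c=v/255: c/12.92 if c ≤ 0.04045 else ((c+0.055)/1.055)^2.4
L = 0.2126×R_lin + 0.7152×G_lin + 0.0722×B_lin
Color 1 (46,149,60):
  R=46: 46/255≈0.1804 > 0.04045 → ((0.1804+0.055)/1.055)^2.4 ≈ 0.02732
  G=149: 149/255≈0.5843 > 0.04045 → ((0.5843+0.055)/1.055)^2.4 ≈ 0.30054
  B=60: 60/255≈0.2353 > 0.04045 → ((0.2353+0.055)/1.055)^2.4 ≈ 0.04519
  L1 = 0.2126×0.02732 + 0.7152×0.30054 + 0.0722×0.04519 ≈ 0.22402
Color 2 (163,89,152):
  R=163: 163/255≈0.6392 > 0.04045 → ((0.6392+0.055)/1.055)^2.4 ≈ 0.36625
  G=89: 89/255≈0.3490 > 0.04045 → ((0.3490+0.055)/1.055)^2.4 ≈ 0.09990
  B=152: 152/255≈0.5961 > 0.04045 → ((0.5961+0.055)/1.055)^2.4 ≈ 0.31399
  L2 = 0.2126×0.36625 + 0.7152×0.09990 + 0.0722×0.31399 ≈ 0.17198
Lighter = 0.22402, Darker = 0.17198
Ratio = (L_lighter + 0.05) / (L_darker + 0.05)
Ratio = (0.22402 + 0.05) / (0.17198 + 0.05) = 0.27402 / 0.22198 ≈ 1.2344
Ratio ≈ 1.23:1


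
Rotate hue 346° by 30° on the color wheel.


New hue = (H + rotation) mod 360
New hue = (346 + 30) mod 360
= 376 mod 360
= 16°


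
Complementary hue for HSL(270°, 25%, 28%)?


Complement = opposite side of color wheel = hue + 180°
H' = (270 + 180) mod 360 = 90°
S and L unchanged.
= HSL(90°, 25%, 28%)


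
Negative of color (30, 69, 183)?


Invert: (255-R, 255-G, 255-B)
R: 255-30 = 225
G: 255-69 = 186
B: 255-183 = 72
= RGB(225, 186, 72)


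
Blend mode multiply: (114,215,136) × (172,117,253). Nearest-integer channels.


Multiply: C = A×B/255, rounded to nearest integer
R: 114×172/255 = 19608/255 ≈ 76.894 → 77
G: 215×117/255 = 25155/255 ≈ 98.647 → 99
B: 136×253/255 = 34408/255 ≈ 134.933 → 135
= RGB(77, 99, 135)


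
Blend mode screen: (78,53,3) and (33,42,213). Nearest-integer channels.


Screen: C = 255 - (255-A)×(255-B)/255, rounded to nearest integer
R: 255 - (255-78)×(255-33)/255 = 255 - 39294/255 ≈ 255 - 154.094 = 100.906 → 101
G: 255 - (255-53)×(255-42)/255 = 255 - 43026/255 ≈ 255 - 168.729 = 86.271 → 86
B: 255 - (255-3)×(255-213)/255 = 255 - 10584/255 ≈ 255 - 41.506 = 213.494 → 213
= RGB(101, 86, 213)


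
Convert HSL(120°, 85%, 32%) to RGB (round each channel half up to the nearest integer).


H=120°, S=0.85, L=0.32
C = (1-|2L-1|)×S = (1-|-0.36|)×0.85 = 0.544
H' = H/60 = 120/60 ≈ 2.0000; X = C×(1-|H' mod 2 - 1|) = 0.0
m = L - C/2 = 0.32 - 0.272 = 0.048
Sector ⌊H'⌋ = 2 → (R',G',B') = (0.0, 0.544, 0.0)
RGB = ((R'+m)×255, (G'+m)×255, (B'+m)×255) = (12.24, 150.96, 12.24)
Round half up → RGB(12, 151, 12)


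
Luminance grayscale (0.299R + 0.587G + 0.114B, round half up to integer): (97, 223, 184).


Gray = 0.299×R + 0.587×G + 0.114×B
Gray = 0.299×97 + 0.587×223 + 0.114×184
Gray = 29.003 + 130.901 + 20.976
Gray = 180.880 → round half up → 181
Gray = 181


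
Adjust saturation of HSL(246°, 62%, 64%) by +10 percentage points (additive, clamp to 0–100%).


Original S = 62%
Adjustment = +10 percentage points
New S = 62 + (10) = 72
Clamp to [0, 100] → 72
= HSL(246°, 72%, 64%)


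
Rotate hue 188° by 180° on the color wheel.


New hue = (H + rotation) mod 360
New hue = (188 + 180) mod 360
= 368 mod 360
= 8°


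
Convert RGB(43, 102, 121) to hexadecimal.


R = 43 → 2B (hex)
G = 102 → 66 (hex)
B = 121 → 79 (hex)
Hex = #2B6679


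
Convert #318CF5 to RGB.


31 → 49 (R)
8C → 140 (G)
F5 → 245 (B)
= RGB(49, 140, 245)


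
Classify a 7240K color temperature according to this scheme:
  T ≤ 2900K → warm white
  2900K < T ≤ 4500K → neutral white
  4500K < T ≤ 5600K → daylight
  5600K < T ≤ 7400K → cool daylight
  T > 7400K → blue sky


Temperature: 7240K
5600K < 7240K ≤ 7400K → cool daylight
Classification: cool daylight


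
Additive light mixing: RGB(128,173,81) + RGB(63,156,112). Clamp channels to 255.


Additive: each channel = min(255, C₁+C₂)
R: 128+63 = 191 → 191
G: 173+156 = 329 → 255
B: 81+112 = 193 → 193
= RGB(191, 255, 193)


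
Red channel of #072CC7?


Color: #072CC7
R = 07 = 7
G = 2C = 44
B = C7 = 199
Red = 7


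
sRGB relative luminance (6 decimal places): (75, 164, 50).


Linearize each channel (sRGB transfer function): c = v/255; c_lin = c/12.92 if c ≤ 0.04045, else ((c+0.055)/1.055)^2.4
  R: 75/255 ≈ 0.294118 > 0.04045 → ((0.294118+0.055)/1.055)^2.4 ≈ 0.070360
  G: 164/255 ≈ 0.643137 > 0.04045 → ((0.643137+0.055)/1.055)^2.4 ≈ 0.371238
  B: 50/255 ≈ 0.196078 > 0.04045 → ((0.196078+0.055)/1.055)^2.4 ≈ 0.031896
R_lin = 0.070360, G_lin = 0.371238, B_lin = 0.031896
L = 0.2126×R + 0.7152×G + 0.0722×B
L = 0.2126×0.070360 + 0.7152×0.371238 + 0.0722×0.031896
L ≈ 0.282771


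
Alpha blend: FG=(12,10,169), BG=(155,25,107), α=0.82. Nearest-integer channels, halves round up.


C = α×F + (1-α)×B, with 1-α = 0.18
R: 0.82×12 + 0.18×155 = 9.84 + 27.90 = 37.74 → 38
G: 0.82×10 + 0.18×25 = 8.20 + 4.50 = 12.70 → 13
B: 0.82×169 + 0.18×107 = 138.58 + 19.26 = 157.84 → 158
= RGB(38, 13, 158)


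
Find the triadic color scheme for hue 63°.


Triadic: equally spaced at 120° intervals
H1 = 63°
H2 = (63 + 120) mod 360 = 183°
H3 = (63 + 240) mod 360 = 303°
Triadic = 63°, 183°, 303°


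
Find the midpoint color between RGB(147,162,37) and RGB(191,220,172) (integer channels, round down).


Midpoint: each channel = ⌊(C₁+C₂)/2⌋
R: ⌊(147+191)/2⌋ = 169
G: ⌊(162+220)/2⌋ = 191
B: ⌊(37+172)/2⌋ = 104
= RGB(169, 191, 104)


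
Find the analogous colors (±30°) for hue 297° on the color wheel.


Base hue: 297°
Left analog: (297 - 30) mod 360 = 267°
Right analog: (297 + 30) mod 360 = 327°
Analogous hues = 267° and 327°


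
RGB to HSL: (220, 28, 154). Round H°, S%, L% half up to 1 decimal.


Normalize: R'=220/255≈0.8627, G'=28/255≈0.1098, B'=154/255≈0.6039
Max=220/255, Min=28/255, Δ=Max-Min=192/255
L = (Max+Min)/2 = (220+28)/510 = 248/510 = 0.48627… → L = 48.6%
L ≤ 0.5 → S = Δ/(Max+Min) = 192/(220+28) = 192/248 = 0.77419… → S = 77.4%
(the 1/255 factors cancel in S and H, so raw channel differences can be used)
Max is R' → H = 60 × (((G-B)/Δ) mod 6) = 60 × (((28-154)/192) mod 6)
  (-126)/192 = -0.6562…; negative, so add 6 → 5.3437…
  H = 60 × 5.3437… = 320.625° → H = 320.6°
= HSL(320.6°, 77.4%, 48.6%)


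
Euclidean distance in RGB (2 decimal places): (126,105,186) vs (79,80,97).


d = √[(R₁-R₂)² + (G₁-G₂)² + (B₁-B₂)²]
d = √[(126-79)² + (105-80)² + (186-97)²]
d = √[2209 + 625 + 7921]
d = √10755
d ≈ 103.71


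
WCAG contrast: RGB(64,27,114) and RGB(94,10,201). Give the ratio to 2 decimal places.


Linearize each sRGB channel c=v/255: c/12.92 if c ≤ 0.04045 else ((c+0.055)/1.055)^2.4
L = 0.2126×R_lin + 0.7152×G_lin + 0.0722×B_lin
Color 1 (64,27,114):
  R=64: 64/255≈0.2510 > 0.04045 → ((0.2510+0.055)/1.055)^2.4 ≈ 0.05127
  G=27: 27/255≈0.1059 > 0.04045 → ((0.1059+0.055)/1.055)^2.4 ≈ 0.01096
  B=114: 114/255≈0.4471 > 0.04045 → ((0.4471+0.055)/1.055)^2.4 ≈ 0.16827
  L1 = 0.2126×0.05127 + 0.7152×0.01096 + 0.0722×0.16827 ≈ 0.03089
Color 2 (94,10,201):
  R=94: 94/255≈0.3686 > 0.04045 → ((0.3686+0.055)/1.055)^2.4 ≈ 0.11193
  G=10: 10/255≈0.0392 ≤ 0.04045 → 0.0392/12.92 ≈ 0.00304
  B=201: 201/255≈0.7882 > 0.04045 → ((0.7882+0.055)/1.055)^2.4 ≈ 0.58408
  L2 = 0.2126×0.11193 + 0.7152×0.00304 + 0.0722×0.58408 ≈ 0.06814
Lighter = 0.06814, Darker = 0.03089
Ratio = (L_lighter + 0.05) / (L_darker + 0.05)
Ratio = (0.06814 + 0.05) / (0.03089 + 0.05) = 0.11814 / 0.08089 ≈ 1.4605
Ratio ≈ 1.46:1
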